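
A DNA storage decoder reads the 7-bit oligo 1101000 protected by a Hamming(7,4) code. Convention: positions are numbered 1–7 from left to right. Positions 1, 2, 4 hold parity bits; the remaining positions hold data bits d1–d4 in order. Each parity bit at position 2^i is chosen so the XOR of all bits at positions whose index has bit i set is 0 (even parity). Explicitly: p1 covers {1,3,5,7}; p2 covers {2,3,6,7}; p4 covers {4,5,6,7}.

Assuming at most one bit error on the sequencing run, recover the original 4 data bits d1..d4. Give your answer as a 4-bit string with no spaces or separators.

0001

s1 (pos 1,3,5,7): 1⊕0⊕0⊕0 = 1
s2 (pos 2,3,6,7): 1⊕0⊕0⊕0 = 1
s4 (pos 4,5,6,7): 1⊕0⊕0⊕0 = 1
Syndrome s4…s1 = 111 → error at position 7.
Flip position 7: 1101000 → 1101001
Read data bits from positions 3,5,6,7: 0001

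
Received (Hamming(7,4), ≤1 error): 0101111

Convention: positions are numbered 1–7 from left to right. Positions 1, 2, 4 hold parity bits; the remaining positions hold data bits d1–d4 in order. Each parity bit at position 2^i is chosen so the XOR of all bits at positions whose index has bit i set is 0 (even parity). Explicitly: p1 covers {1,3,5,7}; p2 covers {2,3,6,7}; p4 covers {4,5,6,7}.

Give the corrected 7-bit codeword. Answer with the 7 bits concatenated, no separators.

0001111

s1 (pos 1,3,5,7): 0⊕0⊕1⊕1 = 0
s2 (pos 2,3,6,7): 1⊕0⊕1⊕1 = 1
s4 (pos 4,5,6,7): 1⊕1⊕1⊕1 = 0
Syndrome s4…s1 = 010 → error at position 2.
Flip position 2: 0101111 → 0001111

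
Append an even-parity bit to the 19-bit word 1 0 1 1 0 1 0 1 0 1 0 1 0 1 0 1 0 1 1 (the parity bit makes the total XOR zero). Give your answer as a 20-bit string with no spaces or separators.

10110101010101010111

XOR of the 19 data bits: 1⊕0⊕1⊕1⊕0⊕1⊕0⊕1⊕0⊕1⊕0⊕1⊕0⊕1⊕0⊕1⊕0⊕1⊕1 = 1
Parity bit = 1 (so all 20 bits XOR to 0).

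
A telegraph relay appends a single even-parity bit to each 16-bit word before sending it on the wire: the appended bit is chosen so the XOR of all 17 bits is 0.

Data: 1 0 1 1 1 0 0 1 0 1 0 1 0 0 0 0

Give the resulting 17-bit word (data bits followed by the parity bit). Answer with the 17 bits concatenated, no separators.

10111001010100001

XOR of the 16 data bits: 1⊕0⊕1⊕1⊕1⊕0⊕0⊕1⊕0⊕1⊕0⊕1⊕0⊕0⊕0⊕0 = 1
Parity bit = 1 (so all 17 bits XOR to 0).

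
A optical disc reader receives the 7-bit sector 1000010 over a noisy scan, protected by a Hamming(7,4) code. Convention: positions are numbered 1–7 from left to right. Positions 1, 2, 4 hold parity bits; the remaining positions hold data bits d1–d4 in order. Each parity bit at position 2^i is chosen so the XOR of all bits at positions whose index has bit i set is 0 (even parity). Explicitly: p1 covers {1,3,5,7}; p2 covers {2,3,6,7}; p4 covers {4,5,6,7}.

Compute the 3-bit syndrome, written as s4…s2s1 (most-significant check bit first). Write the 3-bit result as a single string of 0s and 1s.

s1 (pos 1,3,5,7): 1⊕0⊕0⊕0 = 1
s2 (pos 2,3,6,7): 0⊕0⊕1⊕0 = 1
s4 (pos 4,5,6,7): 0⊕0⊕1⊕0 = 1
Syndrome s4…s1 = 111 → error at position 7.

111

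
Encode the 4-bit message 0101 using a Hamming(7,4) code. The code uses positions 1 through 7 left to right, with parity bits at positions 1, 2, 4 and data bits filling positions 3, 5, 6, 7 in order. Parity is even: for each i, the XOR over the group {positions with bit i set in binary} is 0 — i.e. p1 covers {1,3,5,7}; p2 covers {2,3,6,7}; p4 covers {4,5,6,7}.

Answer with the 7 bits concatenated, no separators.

Place data at non-parity positions: p1 p2 0 p4 1 0 1
p1 (pos 1,3,5,7): XOR of data positions = 0⊕1⊕1 = 0
p2 (pos 2,3,6,7): XOR of data positions = 0⊕0⊕1 = 1
p4 (pos 4,5,6,7): XOR of data positions = 1⊕0⊕1 = 0
Codeword: 0100101

0100101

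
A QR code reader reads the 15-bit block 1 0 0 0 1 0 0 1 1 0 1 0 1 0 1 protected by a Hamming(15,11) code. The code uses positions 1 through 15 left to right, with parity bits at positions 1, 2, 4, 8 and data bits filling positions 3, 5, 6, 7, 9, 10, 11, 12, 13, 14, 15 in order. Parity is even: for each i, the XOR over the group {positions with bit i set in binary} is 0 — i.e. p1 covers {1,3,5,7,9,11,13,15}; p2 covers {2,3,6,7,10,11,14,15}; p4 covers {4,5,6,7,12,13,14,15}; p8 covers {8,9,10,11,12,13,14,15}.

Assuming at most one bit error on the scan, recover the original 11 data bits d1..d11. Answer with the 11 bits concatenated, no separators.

01001011101

s1 (pos 1,3,5,7,9,11,13,15): 1⊕0⊕1⊕0⊕1⊕1⊕1⊕1 = 0
s2 (pos 2,3,6,7,10,11,14,15): 0⊕0⊕0⊕0⊕0⊕1⊕0⊕1 = 0
s4 (pos 4,5,6,7,12,13,14,15): 0⊕1⊕0⊕0⊕0⊕1⊕0⊕1 = 1
s8 (pos 8,9,10,11,12,13,14,15): 1⊕1⊕0⊕1⊕0⊕1⊕0⊕1 = 1
Syndrome s8…s1 = 1100 → error at position 12.
Flip position 12: 100010011010101 → 100010011011101
Read data bits from positions 3,5,6,7,9,10,11,12,13,14,15: 01001011101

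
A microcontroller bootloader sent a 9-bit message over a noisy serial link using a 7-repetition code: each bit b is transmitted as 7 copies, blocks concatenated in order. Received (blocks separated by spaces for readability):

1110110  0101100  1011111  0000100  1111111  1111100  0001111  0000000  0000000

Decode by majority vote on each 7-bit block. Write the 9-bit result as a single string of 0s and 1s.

Block 1 (1110110): 5 ones → 1
Block 2 (0101100): 3 ones → 0
Block 3 (1011111): 6 ones → 1
Block 4 (0000100): 1 one → 0
Block 5 (1111111): 7 ones → 1
Block 6 (1111100): 5 ones → 1
Block 7 (0001111): 4 ones → 1
Block 8 (0000000): 0 ones → 0
Block 9 (0000000): 0 ones → 0

101011100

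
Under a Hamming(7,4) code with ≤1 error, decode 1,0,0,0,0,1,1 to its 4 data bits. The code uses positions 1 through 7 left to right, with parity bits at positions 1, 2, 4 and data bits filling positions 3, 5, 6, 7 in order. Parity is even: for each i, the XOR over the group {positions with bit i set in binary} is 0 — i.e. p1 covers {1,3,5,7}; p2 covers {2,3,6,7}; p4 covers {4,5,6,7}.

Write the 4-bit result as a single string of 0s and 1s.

s1 (pos 1,3,5,7): 1⊕0⊕0⊕1 = 0
s2 (pos 2,3,6,7): 0⊕0⊕1⊕1 = 0
s4 (pos 4,5,6,7): 0⊕0⊕1⊕1 = 0
Syndrome s4…s1 = 000 → no error.
Read data bits from positions 3,5,6,7: 0011

0011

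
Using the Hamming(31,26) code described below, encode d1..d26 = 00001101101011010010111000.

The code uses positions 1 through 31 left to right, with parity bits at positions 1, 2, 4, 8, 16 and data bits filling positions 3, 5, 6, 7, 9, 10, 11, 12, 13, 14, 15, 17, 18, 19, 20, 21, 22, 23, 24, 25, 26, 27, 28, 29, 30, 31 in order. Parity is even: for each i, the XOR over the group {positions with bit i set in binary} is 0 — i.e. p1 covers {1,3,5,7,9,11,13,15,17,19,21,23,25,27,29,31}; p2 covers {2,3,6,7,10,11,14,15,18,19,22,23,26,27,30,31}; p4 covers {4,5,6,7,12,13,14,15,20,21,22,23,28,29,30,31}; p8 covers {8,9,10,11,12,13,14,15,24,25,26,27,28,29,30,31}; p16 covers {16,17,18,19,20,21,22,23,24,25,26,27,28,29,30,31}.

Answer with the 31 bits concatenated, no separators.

Place data at non-parity positions: p1 p2 0 p4 0 0 0 p8 1 1 0 1 1 0 1 p16 0 1 1 0 1 0 0 1 0 1 1 1 0 0 0
p1 (pos 1,3,5,7,9,11,13,15,17,19,21,23,25,27,29,31): XOR of data positions = 0⊕0⊕0⊕1⊕0⊕1⊕1⊕0⊕1⊕1⊕0⊕0⊕1⊕0⊕0 = 0
p2 (pos 2,3,6,7,10,11,14,15,18,19,22,23,26,27,30,31): XOR of data positions = 0⊕0⊕0⊕1⊕0⊕0⊕1⊕1⊕1⊕0⊕0⊕1⊕1⊕0⊕0 = 0
p4 (pos 4,5,6,7,12,13,14,15,20,21,22,23,28,29,30,31): XOR of data positions = 0⊕0⊕0⊕1⊕1⊕0⊕1⊕0⊕1⊕0⊕0⊕1⊕0⊕0⊕0 = 1
p8 (pos 8,9,10,11,12,13,14,15,24,25,26,27,28,29,30,31): XOR of data positions = 1⊕1⊕0⊕1⊕1⊕0⊕1⊕1⊕0⊕1⊕1⊕1⊕0⊕0⊕0 = 1
p16 (pos 16,17,18,19,20,21,22,23,24,25,26,27,28,29,30,31): XOR of data positions = 0⊕1⊕1⊕0⊕1⊕0⊕0⊕1⊕0⊕1⊕1⊕1⊕0⊕0⊕0 = 1
Codeword: 0001000111011011011010010111000

0001000111011011011010010111000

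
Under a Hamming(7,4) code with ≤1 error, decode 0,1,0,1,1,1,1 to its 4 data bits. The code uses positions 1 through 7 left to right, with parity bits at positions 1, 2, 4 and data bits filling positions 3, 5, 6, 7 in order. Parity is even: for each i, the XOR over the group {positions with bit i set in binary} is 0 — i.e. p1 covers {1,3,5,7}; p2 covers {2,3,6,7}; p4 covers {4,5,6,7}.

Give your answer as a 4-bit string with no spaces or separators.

0111

s1 (pos 1,3,5,7): 0⊕0⊕1⊕1 = 0
s2 (pos 2,3,6,7): 1⊕0⊕1⊕1 = 1
s4 (pos 4,5,6,7): 1⊕1⊕1⊕1 = 0
Syndrome s4…s1 = 010 → error at position 2.
Flip position 2: 0101111 → 0001111
Read data bits from positions 3,5,6,7: 0111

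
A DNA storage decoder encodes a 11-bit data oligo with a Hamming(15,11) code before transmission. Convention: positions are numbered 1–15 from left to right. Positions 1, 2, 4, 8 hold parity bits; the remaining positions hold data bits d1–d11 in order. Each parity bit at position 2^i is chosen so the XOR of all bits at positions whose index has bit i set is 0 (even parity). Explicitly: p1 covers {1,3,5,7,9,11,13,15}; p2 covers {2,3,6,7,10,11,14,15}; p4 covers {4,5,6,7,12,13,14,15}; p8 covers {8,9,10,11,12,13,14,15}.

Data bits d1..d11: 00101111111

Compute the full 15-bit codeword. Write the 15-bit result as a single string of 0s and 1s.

Place data at non-parity positions: p1 p2 0 p4 0 1 0 p8 1 1 1 1 1 1 1
p1 (pos 1,3,5,7,9,11,13,15): XOR of data positions = 0⊕0⊕0⊕1⊕1⊕1⊕1 = 0
p2 (pos 2,3,6,7,10,11,14,15): XOR of data positions = 0⊕1⊕0⊕1⊕1⊕1⊕1 = 1
p4 (pos 4,5,6,7,12,13,14,15): XOR of data positions = 0⊕1⊕0⊕1⊕1⊕1⊕1 = 1
p8 (pos 8,9,10,11,12,13,14,15): XOR of data positions = 1⊕1⊕1⊕1⊕1⊕1⊕1 = 1
Codeword: 010101011111111

010101011111111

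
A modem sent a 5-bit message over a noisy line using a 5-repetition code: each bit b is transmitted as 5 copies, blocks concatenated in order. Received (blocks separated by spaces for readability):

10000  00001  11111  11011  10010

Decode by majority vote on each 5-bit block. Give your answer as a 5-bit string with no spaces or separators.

00110

Block 1 (10000): 1 one → 0
Block 2 (00001): 1 one → 0
Block 3 (11111): 5 ones → 1
Block 4 (11011): 4 ones → 1
Block 5 (10010): 2 ones → 0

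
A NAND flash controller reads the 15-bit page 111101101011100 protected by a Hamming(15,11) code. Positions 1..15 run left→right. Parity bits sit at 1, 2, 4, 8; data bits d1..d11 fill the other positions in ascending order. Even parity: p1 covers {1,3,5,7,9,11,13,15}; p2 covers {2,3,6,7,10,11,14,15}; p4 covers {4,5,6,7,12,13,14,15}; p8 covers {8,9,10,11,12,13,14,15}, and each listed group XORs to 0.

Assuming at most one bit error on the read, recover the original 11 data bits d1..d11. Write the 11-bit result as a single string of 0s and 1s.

s1 (pos 1,3,5,7,9,11,13,15): 1⊕1⊕0⊕1⊕1⊕1⊕1⊕0 = 0
s2 (pos 2,3,6,7,10,11,14,15): 1⊕1⊕1⊕1⊕0⊕1⊕0⊕0 = 1
s4 (pos 4,5,6,7,12,13,14,15): 1⊕0⊕1⊕1⊕1⊕1⊕0⊕0 = 1
s8 (pos 8,9,10,11,12,13,14,15): 0⊕1⊕0⊕1⊕1⊕1⊕0⊕0 = 0
Syndrome s8…s1 = 0110 → error at position 6.
Flip position 6: 111101101011100 → 111100101011100
Read data bits from positions 3,5,6,7,9,10,11,12,13,14,15: 10011011100

10011011100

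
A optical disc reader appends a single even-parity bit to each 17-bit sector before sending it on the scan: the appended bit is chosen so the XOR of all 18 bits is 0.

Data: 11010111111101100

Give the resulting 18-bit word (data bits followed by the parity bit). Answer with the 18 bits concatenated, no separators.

XOR of the 17 data bits: 1⊕1⊕0⊕1⊕0⊕1⊕1⊕1⊕1⊕1⊕1⊕1⊕0⊕1⊕1⊕0⊕0 = 0
Parity bit = 0 (so all 18 bits XOR to 0).

110101111111011000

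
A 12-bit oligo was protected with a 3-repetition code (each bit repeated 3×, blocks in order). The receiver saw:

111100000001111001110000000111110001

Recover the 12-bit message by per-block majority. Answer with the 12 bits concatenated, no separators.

100010100110

Block 1 (111): 3 ones → 1
Block 2 (100): 1 one → 0
Block 3 (000): 0 ones → 0
Block 4 (001): 1 one → 0
Block 5 (111): 3 ones → 1
Block 6 (001): 1 one → 0
Block 7 (110): 2 ones → 1
Block 8 (000): 0 ones → 0
Block 9 (000): 0 ones → 0
Block 10 (111): 3 ones → 1
Block 11 (110): 2 ones → 1
Block 12 (001): 1 one → 0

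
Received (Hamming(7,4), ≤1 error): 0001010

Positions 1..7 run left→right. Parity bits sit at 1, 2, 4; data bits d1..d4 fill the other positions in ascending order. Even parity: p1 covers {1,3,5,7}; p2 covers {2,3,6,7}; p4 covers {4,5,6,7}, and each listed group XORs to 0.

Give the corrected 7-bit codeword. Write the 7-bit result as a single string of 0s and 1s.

0101010

s1 (pos 1,3,5,7): 0⊕0⊕0⊕0 = 0
s2 (pos 2,3,6,7): 0⊕0⊕1⊕0 = 1
s4 (pos 4,5,6,7): 1⊕0⊕1⊕0 = 0
Syndrome s4…s1 = 010 → error at position 2.
Flip position 2: 0001010 → 0101010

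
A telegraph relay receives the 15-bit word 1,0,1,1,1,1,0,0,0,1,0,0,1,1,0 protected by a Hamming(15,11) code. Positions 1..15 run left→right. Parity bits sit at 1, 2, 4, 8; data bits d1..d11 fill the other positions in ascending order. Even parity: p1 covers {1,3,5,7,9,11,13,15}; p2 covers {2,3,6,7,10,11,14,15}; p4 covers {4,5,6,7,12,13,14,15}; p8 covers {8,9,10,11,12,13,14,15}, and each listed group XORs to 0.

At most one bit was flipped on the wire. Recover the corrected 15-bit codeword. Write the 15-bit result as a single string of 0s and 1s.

101111000101110

s1 (pos 1,3,5,7,9,11,13,15): 1⊕1⊕1⊕0⊕0⊕0⊕1⊕0 = 0
s2 (pos 2,3,6,7,10,11,14,15): 0⊕1⊕1⊕0⊕1⊕0⊕1⊕0 = 0
s4 (pos 4,5,6,7,12,13,14,15): 1⊕1⊕1⊕0⊕0⊕1⊕1⊕0 = 1
s8 (pos 8,9,10,11,12,13,14,15): 0⊕0⊕1⊕0⊕0⊕1⊕1⊕0 = 1
Syndrome s8…s1 = 1100 → error at position 12.
Flip position 12: 101111000100110 → 101111000101110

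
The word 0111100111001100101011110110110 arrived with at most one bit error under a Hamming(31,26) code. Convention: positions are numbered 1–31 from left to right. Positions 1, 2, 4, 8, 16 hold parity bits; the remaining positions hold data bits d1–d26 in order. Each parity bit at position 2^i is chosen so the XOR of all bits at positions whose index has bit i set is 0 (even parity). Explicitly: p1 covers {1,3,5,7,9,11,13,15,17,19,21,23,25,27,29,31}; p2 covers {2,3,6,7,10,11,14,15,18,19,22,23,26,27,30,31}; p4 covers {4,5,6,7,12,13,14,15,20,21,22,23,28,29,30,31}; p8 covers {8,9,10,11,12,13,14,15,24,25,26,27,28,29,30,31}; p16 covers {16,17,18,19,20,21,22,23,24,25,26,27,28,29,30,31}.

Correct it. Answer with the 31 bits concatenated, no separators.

s1 (pos 1,3,5,7,9,11,13,15,17,19,21,23,25,27,29,31): 0⊕1⊕1⊕0⊕1⊕0⊕1⊕0⊕1⊕1⊕1⊕1⊕0⊕1⊕1⊕0 = 0
s2 (pos 2,3,6,7,10,11,14,15,18,19,22,23,26,27,30,31): 1⊕1⊕0⊕0⊕1⊕0⊕1⊕0⊕0⊕1⊕1⊕1⊕1⊕1⊕1⊕0 = 0
s4 (pos 4,5,6,7,12,13,14,15,20,21,22,23,28,29,30,31): 1⊕1⊕0⊕0⊕0⊕1⊕1⊕0⊕0⊕1⊕1⊕1⊕0⊕1⊕1⊕0 = 1
s8 (pos 8,9,10,11,12,13,14,15,24,25,26,27,28,29,30,31): 1⊕1⊕1⊕0⊕0⊕1⊕1⊕0⊕1⊕0⊕1⊕1⊕0⊕1⊕1⊕0 = 0
s16 (pos 16,17,18,19,20,21,22,23,24,25,26,27,28,29,30,31): 0⊕1⊕0⊕1⊕0⊕1⊕1⊕1⊕1⊕0⊕1⊕1⊕0⊕1⊕1⊕0 = 0
Syndrome s16…s1 = 00100 → error at position 4.
Flip position 4: 0111100111001100101011110110110 → 0110100111001100101011110110110

0110100111001100101011110110110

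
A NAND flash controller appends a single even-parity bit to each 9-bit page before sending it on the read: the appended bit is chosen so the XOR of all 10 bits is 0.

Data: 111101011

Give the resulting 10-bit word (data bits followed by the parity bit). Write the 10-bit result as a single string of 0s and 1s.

XOR of the 9 data bits: 1⊕1⊕1⊕1⊕0⊕1⊕0⊕1⊕1 = 1
Parity bit = 1 (so all 10 bits XOR to 0).

1111010111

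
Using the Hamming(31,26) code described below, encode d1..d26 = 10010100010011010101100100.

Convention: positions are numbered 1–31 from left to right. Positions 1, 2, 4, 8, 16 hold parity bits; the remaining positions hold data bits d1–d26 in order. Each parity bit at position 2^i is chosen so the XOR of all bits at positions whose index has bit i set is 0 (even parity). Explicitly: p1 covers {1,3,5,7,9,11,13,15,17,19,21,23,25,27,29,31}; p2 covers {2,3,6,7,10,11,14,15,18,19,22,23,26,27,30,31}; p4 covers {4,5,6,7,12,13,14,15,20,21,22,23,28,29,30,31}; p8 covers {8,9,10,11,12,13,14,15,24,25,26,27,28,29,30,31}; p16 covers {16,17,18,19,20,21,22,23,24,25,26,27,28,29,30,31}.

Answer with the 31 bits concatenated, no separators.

Place data at non-parity positions: p1 p2 1 p4 0 0 1 p8 0 1 0 0 0 1 0 p16 0 1 1 0 1 0 1 0 1 1 0 0 1 0 0
p1 (pos 1,3,5,7,9,11,13,15,17,19,21,23,25,27,29,31): XOR of data positions = 1⊕0⊕1⊕0⊕0⊕0⊕0⊕0⊕1⊕1⊕1⊕1⊕0⊕1⊕0 = 1
p2 (pos 2,3,6,7,10,11,14,15,18,19,22,23,26,27,30,31): XOR of data positions = 1⊕0⊕1⊕1⊕0⊕1⊕0⊕1⊕1⊕0⊕1⊕1⊕0⊕0⊕0 = 0
p4 (pos 4,5,6,7,12,13,14,15,20,21,22,23,28,29,30,31): XOR of data positions = 0⊕0⊕1⊕0⊕0⊕1⊕0⊕0⊕1⊕0⊕1⊕0⊕1⊕0⊕0 = 1
p8 (pos 8,9,10,11,12,13,14,15,24,25,26,27,28,29,30,31): XOR of data positions = 0⊕1⊕0⊕0⊕0⊕1⊕0⊕0⊕1⊕1⊕0⊕0⊕1⊕0⊕0 = 1
p16 (pos 16,17,18,19,20,21,22,23,24,25,26,27,28,29,30,31): XOR of data positions = 0⊕1⊕1⊕0⊕1⊕0⊕1⊕0⊕1⊕1⊕0⊕0⊕1⊕0⊕0 = 1
Codeword: 1011001101000101011010101100100

1011001101000101011010101100100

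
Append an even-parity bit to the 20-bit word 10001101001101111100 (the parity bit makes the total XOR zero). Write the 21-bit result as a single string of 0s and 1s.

100011010011011111001

XOR of the 20 data bits: 1⊕0⊕0⊕0⊕1⊕1⊕0⊕1⊕0⊕0⊕1⊕1⊕0⊕1⊕1⊕1⊕1⊕1⊕0⊕0 = 1
Parity bit = 1 (so all 21 bits XOR to 0).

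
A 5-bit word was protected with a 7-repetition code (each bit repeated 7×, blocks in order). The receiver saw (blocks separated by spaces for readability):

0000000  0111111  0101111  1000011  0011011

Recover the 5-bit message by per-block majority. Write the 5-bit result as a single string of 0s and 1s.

01101

Block 1 (0000000): 0 ones → 0
Block 2 (0111111): 6 ones → 1
Block 3 (0101111): 5 ones → 1
Block 4 (1000011): 3 ones → 0
Block 5 (0011011): 4 ones → 1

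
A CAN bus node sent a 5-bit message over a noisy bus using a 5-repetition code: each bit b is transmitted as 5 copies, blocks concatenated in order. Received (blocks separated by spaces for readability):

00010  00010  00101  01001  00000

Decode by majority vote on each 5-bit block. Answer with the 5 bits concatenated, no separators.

00000

Block 1 (00010): 1 one → 0
Block 2 (00010): 1 one → 0
Block 3 (00101): 2 ones → 0
Block 4 (01001): 2 ones → 0
Block 5 (00000): 0 ones → 0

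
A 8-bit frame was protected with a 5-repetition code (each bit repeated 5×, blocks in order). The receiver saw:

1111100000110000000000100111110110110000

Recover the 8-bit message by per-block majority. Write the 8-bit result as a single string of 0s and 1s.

10000110

Block 1 (11111): 5 ones → 1
Block 2 (00000): 0 ones → 0
Block 3 (11000): 2 ones → 0
Block 4 (00000): 0 ones → 0
Block 5 (00100): 1 one → 0
Block 6 (11111): 5 ones → 1
Block 7 (01101): 3 ones → 1
Block 8 (10000): 1 one → 0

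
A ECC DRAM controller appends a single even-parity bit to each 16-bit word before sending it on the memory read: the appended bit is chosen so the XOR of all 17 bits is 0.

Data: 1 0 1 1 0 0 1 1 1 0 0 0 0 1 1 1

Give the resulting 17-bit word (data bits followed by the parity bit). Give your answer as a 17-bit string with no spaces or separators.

XOR of the 16 data bits: 1⊕0⊕1⊕1⊕0⊕0⊕1⊕1⊕1⊕0⊕0⊕0⊕0⊕1⊕1⊕1 = 1
Parity bit = 1 (so all 17 bits XOR to 0).

10110011100001111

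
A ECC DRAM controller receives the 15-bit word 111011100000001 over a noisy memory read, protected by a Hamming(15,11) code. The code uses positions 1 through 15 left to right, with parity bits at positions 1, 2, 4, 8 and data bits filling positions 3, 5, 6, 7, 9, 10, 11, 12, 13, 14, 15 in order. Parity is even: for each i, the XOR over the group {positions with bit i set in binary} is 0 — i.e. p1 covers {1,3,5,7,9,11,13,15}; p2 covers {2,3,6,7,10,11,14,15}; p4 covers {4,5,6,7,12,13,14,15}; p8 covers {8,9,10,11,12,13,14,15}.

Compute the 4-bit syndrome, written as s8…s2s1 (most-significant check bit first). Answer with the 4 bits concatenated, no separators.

1011

s1 (pos 1,3,5,7,9,11,13,15): 1⊕1⊕1⊕1⊕0⊕0⊕0⊕1 = 1
s2 (pos 2,3,6,7,10,11,14,15): 1⊕1⊕1⊕1⊕0⊕0⊕0⊕1 = 1
s4 (pos 4,5,6,7,12,13,14,15): 0⊕1⊕1⊕1⊕0⊕0⊕0⊕1 = 0
s8 (pos 8,9,10,11,12,13,14,15): 0⊕0⊕0⊕0⊕0⊕0⊕0⊕1 = 1
Syndrome s8…s1 = 1011 → error at position 11.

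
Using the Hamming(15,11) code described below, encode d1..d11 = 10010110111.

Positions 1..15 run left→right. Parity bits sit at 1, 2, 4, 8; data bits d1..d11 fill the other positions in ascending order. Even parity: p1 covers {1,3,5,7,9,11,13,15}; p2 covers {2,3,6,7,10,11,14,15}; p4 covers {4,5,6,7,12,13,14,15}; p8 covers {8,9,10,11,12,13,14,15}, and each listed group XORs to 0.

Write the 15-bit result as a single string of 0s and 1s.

Place data at non-parity positions: p1 p2 1 p4 0 0 1 p8 0 1 1 0 1 1 1
p1 (pos 1,3,5,7,9,11,13,15): XOR of data positions = 1⊕0⊕1⊕0⊕1⊕1⊕1 = 1
p2 (pos 2,3,6,7,10,11,14,15): XOR of data positions = 1⊕0⊕1⊕1⊕1⊕1⊕1 = 0
p4 (pos 4,5,6,7,12,13,14,15): XOR of data positions = 0⊕0⊕1⊕0⊕1⊕1⊕1 = 0
p8 (pos 8,9,10,11,12,13,14,15): XOR of data positions = 0⊕1⊕1⊕0⊕1⊕1⊕1 = 1
Codeword: 101000110110111

101000110110111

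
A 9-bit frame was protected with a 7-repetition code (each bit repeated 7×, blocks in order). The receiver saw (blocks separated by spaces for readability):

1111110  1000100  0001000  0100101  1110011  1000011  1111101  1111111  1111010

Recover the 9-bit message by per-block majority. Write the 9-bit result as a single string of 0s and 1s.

100010111

Block 1 (1111110): 6 ones → 1
Block 2 (1000100): 2 ones → 0
Block 3 (0001000): 1 one → 0
Block 4 (0100101): 3 ones → 0
Block 5 (1110011): 5 ones → 1
Block 6 (1000011): 3 ones → 0
Block 7 (1111101): 6 ones → 1
Block 8 (1111111): 7 ones → 1
Block 9 (1111010): 5 ones → 1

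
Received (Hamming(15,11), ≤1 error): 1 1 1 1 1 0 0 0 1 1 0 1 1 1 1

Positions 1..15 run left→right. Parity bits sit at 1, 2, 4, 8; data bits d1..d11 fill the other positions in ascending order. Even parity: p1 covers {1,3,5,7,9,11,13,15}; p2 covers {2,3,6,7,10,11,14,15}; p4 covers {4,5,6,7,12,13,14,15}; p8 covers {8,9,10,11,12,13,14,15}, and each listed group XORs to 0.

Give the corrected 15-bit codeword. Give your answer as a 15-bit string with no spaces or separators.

s1 (pos 1,3,5,7,9,11,13,15): 1⊕1⊕1⊕0⊕1⊕0⊕1⊕1 = 0
s2 (pos 2,3,6,7,10,11,14,15): 1⊕1⊕0⊕0⊕1⊕0⊕1⊕1 = 1
s4 (pos 4,5,6,7,12,13,14,15): 1⊕1⊕0⊕0⊕1⊕1⊕1⊕1 = 0
s8 (pos 8,9,10,11,12,13,14,15): 0⊕1⊕1⊕0⊕1⊕1⊕1⊕1 = 0
Syndrome s8…s1 = 0010 → error at position 2.
Flip position 2: 111110001101111 → 101110001101111

101110001101111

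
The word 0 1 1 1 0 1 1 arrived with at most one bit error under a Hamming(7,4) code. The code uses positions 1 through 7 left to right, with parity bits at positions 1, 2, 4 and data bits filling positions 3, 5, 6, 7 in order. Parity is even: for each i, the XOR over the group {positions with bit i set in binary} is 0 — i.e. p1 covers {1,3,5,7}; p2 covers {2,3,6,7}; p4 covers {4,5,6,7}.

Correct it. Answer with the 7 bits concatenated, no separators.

s1 (pos 1,3,5,7): 0⊕1⊕0⊕1 = 0
s2 (pos 2,3,6,7): 1⊕1⊕1⊕1 = 0
s4 (pos 4,5,6,7): 1⊕0⊕1⊕1 = 1
Syndrome s4…s1 = 100 → error at position 4.
Flip position 4: 0111011 → 0110011

0110011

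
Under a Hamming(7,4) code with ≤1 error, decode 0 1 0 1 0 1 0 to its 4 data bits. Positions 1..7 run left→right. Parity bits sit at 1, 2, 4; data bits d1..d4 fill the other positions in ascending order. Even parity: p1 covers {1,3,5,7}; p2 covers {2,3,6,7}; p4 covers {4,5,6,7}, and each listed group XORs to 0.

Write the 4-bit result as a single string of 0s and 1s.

0010

s1 (pos 1,3,5,7): 0⊕0⊕0⊕0 = 0
s2 (pos 2,3,6,7): 1⊕0⊕1⊕0 = 0
s4 (pos 4,5,6,7): 1⊕0⊕1⊕0 = 0
Syndrome s4…s1 = 000 → no error.
Read data bits from positions 3,5,6,7: 0010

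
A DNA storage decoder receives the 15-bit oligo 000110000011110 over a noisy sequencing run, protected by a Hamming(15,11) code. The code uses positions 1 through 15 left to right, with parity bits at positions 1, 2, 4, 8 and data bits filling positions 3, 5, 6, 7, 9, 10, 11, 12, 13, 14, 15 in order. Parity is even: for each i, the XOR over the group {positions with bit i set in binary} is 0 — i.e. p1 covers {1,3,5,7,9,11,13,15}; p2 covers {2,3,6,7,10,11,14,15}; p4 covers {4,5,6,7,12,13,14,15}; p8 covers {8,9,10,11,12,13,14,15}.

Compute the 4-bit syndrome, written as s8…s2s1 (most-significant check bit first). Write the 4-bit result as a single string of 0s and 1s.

0101

s1 (pos 1,3,5,7,9,11,13,15): 0⊕0⊕1⊕0⊕0⊕1⊕1⊕0 = 1
s2 (pos 2,3,6,7,10,11,14,15): 0⊕0⊕0⊕0⊕0⊕1⊕1⊕0 = 0
s4 (pos 4,5,6,7,12,13,14,15): 1⊕1⊕0⊕0⊕1⊕1⊕1⊕0 = 1
s8 (pos 8,9,10,11,12,13,14,15): 0⊕0⊕0⊕1⊕1⊕1⊕1⊕0 = 0
Syndrome s8…s1 = 0101 → error at position 5.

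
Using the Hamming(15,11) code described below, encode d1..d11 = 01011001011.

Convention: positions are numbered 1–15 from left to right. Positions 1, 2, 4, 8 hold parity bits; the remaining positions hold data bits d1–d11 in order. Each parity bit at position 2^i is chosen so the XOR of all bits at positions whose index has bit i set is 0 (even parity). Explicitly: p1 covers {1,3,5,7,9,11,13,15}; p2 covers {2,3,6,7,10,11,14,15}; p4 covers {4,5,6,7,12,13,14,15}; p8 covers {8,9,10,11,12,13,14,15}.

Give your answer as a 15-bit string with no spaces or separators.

Place data at non-parity positions: p1 p2 0 p4 1 0 1 p8 1 0 0 1 0 1 1
p1 (pos 1,3,5,7,9,11,13,15): XOR of data positions = 0⊕1⊕1⊕1⊕0⊕0⊕1 = 0
p2 (pos 2,3,6,7,10,11,14,15): XOR of data positions = 0⊕0⊕1⊕0⊕0⊕1⊕1 = 1
p4 (pos 4,5,6,7,12,13,14,15): XOR of data positions = 1⊕0⊕1⊕1⊕0⊕1⊕1 = 1
p8 (pos 8,9,10,11,12,13,14,15): XOR of data positions = 1⊕0⊕0⊕1⊕0⊕1⊕1 = 0
Codeword: 010110101001011

010110101001011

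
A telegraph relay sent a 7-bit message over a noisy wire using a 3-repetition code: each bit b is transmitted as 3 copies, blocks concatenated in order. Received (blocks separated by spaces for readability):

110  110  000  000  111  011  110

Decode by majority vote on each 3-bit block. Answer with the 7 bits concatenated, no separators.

Block 1 (110): 2 ones → 1
Block 2 (110): 2 ones → 1
Block 3 (000): 0 ones → 0
Block 4 (000): 0 ones → 0
Block 5 (111): 3 ones → 1
Block 6 (011): 2 ones → 1
Block 7 (110): 2 ones → 1

1100111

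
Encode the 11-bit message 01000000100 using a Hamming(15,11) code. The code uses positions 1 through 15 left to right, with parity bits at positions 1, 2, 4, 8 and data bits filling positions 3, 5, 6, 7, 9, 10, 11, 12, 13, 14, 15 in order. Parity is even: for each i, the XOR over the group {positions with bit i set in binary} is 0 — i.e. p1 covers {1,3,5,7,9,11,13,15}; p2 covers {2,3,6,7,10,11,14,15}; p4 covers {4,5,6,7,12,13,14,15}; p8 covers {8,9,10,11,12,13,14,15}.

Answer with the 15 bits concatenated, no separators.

000010010000100

Place data at non-parity positions: p1 p2 0 p4 1 0 0 p8 0 0 0 0 1 0 0
p1 (pos 1,3,5,7,9,11,13,15): XOR of data positions = 0⊕1⊕0⊕0⊕0⊕1⊕0 = 0
p2 (pos 2,3,6,7,10,11,14,15): XOR of data positions = 0⊕0⊕0⊕0⊕0⊕0⊕0 = 0
p4 (pos 4,5,6,7,12,13,14,15): XOR of data positions = 1⊕0⊕0⊕0⊕1⊕0⊕0 = 0
p8 (pos 8,9,10,11,12,13,14,15): XOR of data positions = 0⊕0⊕0⊕0⊕1⊕0⊕0 = 1
Codeword: 000010010000100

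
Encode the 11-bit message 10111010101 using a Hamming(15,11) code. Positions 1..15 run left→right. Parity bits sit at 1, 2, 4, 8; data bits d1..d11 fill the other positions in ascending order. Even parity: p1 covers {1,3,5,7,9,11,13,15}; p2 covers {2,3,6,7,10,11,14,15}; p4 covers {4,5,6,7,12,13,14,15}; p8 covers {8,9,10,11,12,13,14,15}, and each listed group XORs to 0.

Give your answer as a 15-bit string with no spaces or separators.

011001101010101

Place data at non-parity positions: p1 p2 1 p4 0 1 1 p8 1 0 1 0 1 0 1
p1 (pos 1,3,5,7,9,11,13,15): XOR of data positions = 1⊕0⊕1⊕1⊕1⊕1⊕1 = 0
p2 (pos 2,3,6,7,10,11,14,15): XOR of data positions = 1⊕1⊕1⊕0⊕1⊕0⊕1 = 1
p4 (pos 4,5,6,7,12,13,14,15): XOR of data positions = 0⊕1⊕1⊕0⊕1⊕0⊕1 = 0
p8 (pos 8,9,10,11,12,13,14,15): XOR of data positions = 1⊕0⊕1⊕0⊕1⊕0⊕1 = 0
Codeword: 011001101010101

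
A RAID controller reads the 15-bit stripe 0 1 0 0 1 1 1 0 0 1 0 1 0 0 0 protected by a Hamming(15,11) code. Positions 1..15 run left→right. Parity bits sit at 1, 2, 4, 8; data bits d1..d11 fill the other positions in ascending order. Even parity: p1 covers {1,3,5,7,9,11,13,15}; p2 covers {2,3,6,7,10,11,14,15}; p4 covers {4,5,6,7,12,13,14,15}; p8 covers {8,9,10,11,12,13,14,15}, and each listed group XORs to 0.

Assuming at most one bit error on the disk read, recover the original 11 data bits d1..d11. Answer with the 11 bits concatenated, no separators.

01110101000

s1 (pos 1,3,5,7,9,11,13,15): 0⊕0⊕1⊕1⊕0⊕0⊕0⊕0 = 0
s2 (pos 2,3,6,7,10,11,14,15): 1⊕0⊕1⊕1⊕1⊕0⊕0⊕0 = 0
s4 (pos 4,5,6,7,12,13,14,15): 0⊕1⊕1⊕1⊕1⊕0⊕0⊕0 = 0
s8 (pos 8,9,10,11,12,13,14,15): 0⊕0⊕1⊕0⊕1⊕0⊕0⊕0 = 0
Syndrome s8…s1 = 0000 → no error.
Read data bits from positions 3,5,6,7,9,10,11,12,13,14,15: 01110101000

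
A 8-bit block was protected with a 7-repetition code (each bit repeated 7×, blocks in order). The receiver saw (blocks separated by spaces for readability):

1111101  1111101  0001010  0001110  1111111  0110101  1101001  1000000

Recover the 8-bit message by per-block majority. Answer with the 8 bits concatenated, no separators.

11001110

Block 1 (1111101): 6 ones → 1
Block 2 (1111101): 6 ones → 1
Block 3 (0001010): 2 ones → 0
Block 4 (0001110): 3 ones → 0
Block 5 (1111111): 7 ones → 1
Block 6 (0110101): 4 ones → 1
Block 7 (1101001): 4 ones → 1
Block 8 (1000000): 1 one → 0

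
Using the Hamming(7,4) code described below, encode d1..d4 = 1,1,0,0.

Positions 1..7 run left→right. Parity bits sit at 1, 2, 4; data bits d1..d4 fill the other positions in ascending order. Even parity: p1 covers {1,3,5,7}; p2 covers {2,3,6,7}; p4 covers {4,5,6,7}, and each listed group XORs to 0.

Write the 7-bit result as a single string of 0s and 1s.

0111100

Place data at non-parity positions: p1 p2 1 p4 1 0 0
p1 (pos 1,3,5,7): XOR of data positions = 1⊕1⊕0 = 0
p2 (pos 2,3,6,7): XOR of data positions = 1⊕0⊕0 = 1
p4 (pos 4,5,6,7): XOR of data positions = 1⊕0⊕0 = 1
Codeword: 0111100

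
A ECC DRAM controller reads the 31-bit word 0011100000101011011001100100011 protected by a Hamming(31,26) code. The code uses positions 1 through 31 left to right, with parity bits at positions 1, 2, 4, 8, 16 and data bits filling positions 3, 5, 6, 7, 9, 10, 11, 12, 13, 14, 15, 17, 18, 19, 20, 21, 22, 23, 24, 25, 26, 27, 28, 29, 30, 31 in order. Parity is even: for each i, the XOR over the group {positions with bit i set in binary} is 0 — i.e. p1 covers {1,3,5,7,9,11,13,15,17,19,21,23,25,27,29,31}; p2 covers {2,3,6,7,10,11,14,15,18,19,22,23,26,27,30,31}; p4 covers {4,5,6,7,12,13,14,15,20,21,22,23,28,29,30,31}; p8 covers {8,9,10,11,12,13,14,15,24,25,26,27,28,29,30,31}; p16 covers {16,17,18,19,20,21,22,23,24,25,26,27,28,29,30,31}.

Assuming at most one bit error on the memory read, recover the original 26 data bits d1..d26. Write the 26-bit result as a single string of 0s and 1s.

s1 (pos 1,3,5,7,9,11,13,15,17,19,21,23,25,27,29,31): 0⊕1⊕1⊕0⊕0⊕1⊕1⊕1⊕0⊕1⊕0⊕1⊕0⊕0⊕0⊕1 = 0
s2 (pos 2,3,6,7,10,11,14,15,18,19,22,23,26,27,30,31): 0⊕1⊕0⊕0⊕0⊕1⊕0⊕1⊕1⊕1⊕1⊕1⊕1⊕0⊕1⊕1 = 0
s4 (pos 4,5,6,7,12,13,14,15,20,21,22,23,28,29,30,31): 1⊕1⊕0⊕0⊕0⊕1⊕0⊕1⊕0⊕0⊕1⊕1⊕0⊕0⊕1⊕1 = 0
s8 (pos 8,9,10,11,12,13,14,15,24,25,26,27,28,29,30,31): 0⊕0⊕0⊕1⊕0⊕1⊕0⊕1⊕0⊕0⊕1⊕0⊕0⊕0⊕1⊕1 = 0
s16 (pos 16,17,18,19,20,21,22,23,24,25,26,27,28,29,30,31): 1⊕0⊕1⊕1⊕0⊕0⊕1⊕1⊕0⊕0⊕1⊕0⊕0⊕0⊕1⊕1 = 0
Syndrome s16…s1 = 00000 → no error.
Read data bits from positions 3,5,6,7,9,10,11,12,13,14,15,17,18,19,20,21,22,23,24,25,26,27,28,29,30,31: 11000010101011001100100011

11000010101011001100100011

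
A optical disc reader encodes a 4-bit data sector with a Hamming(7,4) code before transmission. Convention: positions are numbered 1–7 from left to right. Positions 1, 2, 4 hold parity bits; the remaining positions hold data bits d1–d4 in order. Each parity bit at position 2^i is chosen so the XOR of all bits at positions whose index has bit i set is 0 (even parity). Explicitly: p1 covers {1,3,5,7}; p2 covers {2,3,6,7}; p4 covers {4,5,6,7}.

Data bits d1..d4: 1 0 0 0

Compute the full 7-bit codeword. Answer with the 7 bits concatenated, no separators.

Place data at non-parity positions: p1 p2 1 p4 0 0 0
p1 (pos 1,3,5,7): XOR of data positions = 1⊕0⊕0 = 1
p2 (pos 2,3,6,7): XOR of data positions = 1⊕0⊕0 = 1
p4 (pos 4,5,6,7): XOR of data positions = 0⊕0⊕0 = 0
Codeword: 1110000

1110000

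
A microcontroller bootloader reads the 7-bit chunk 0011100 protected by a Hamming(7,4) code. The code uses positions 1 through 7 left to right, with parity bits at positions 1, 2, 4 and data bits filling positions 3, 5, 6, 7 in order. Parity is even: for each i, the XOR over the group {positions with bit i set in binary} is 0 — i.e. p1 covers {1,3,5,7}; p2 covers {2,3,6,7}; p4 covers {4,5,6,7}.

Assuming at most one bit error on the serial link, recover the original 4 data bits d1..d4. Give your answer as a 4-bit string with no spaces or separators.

s1 (pos 1,3,5,7): 0⊕1⊕1⊕0 = 0
s2 (pos 2,3,6,7): 0⊕1⊕0⊕0 = 1
s4 (pos 4,5,6,7): 1⊕1⊕0⊕0 = 0
Syndrome s4…s1 = 010 → error at position 2.
Flip position 2: 0011100 → 0111100
Read data bits from positions 3,5,6,7: 1100

1100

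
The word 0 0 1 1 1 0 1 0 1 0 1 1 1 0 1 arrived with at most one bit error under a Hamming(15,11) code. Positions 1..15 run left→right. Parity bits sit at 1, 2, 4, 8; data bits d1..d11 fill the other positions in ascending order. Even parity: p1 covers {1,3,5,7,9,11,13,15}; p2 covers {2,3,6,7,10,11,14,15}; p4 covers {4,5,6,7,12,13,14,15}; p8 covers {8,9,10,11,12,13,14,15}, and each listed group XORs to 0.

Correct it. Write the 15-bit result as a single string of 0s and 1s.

001110100011101

s1 (pos 1,3,5,7,9,11,13,15): 0⊕1⊕1⊕1⊕1⊕1⊕1⊕1 = 1
s2 (pos 2,3,6,7,10,11,14,15): 0⊕1⊕0⊕1⊕0⊕1⊕0⊕1 = 0
s4 (pos 4,5,6,7,12,13,14,15): 1⊕1⊕0⊕1⊕1⊕1⊕0⊕1 = 0
s8 (pos 8,9,10,11,12,13,14,15): 0⊕1⊕0⊕1⊕1⊕1⊕0⊕1 = 1
Syndrome s8…s1 = 1001 → error at position 9.
Flip position 9: 001110101011101 → 001110100011101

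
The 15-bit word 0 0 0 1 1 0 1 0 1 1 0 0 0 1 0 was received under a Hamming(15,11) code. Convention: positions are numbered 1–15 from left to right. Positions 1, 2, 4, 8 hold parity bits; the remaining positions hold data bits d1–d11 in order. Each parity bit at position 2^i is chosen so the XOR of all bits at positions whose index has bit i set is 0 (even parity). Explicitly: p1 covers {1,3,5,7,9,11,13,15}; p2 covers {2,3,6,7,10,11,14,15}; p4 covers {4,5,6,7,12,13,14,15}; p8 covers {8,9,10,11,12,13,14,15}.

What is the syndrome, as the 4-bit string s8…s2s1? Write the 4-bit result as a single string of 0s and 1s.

s1 (pos 1,3,5,7,9,11,13,15): 0⊕0⊕1⊕1⊕1⊕0⊕0⊕0 = 1
s2 (pos 2,3,6,7,10,11,14,15): 0⊕0⊕0⊕1⊕1⊕0⊕1⊕0 = 1
s4 (pos 4,5,6,7,12,13,14,15): 1⊕1⊕0⊕1⊕0⊕0⊕1⊕0 = 0
s8 (pos 8,9,10,11,12,13,14,15): 0⊕1⊕1⊕0⊕0⊕0⊕1⊕0 = 1
Syndrome s8…s1 = 1011 → error at position 11.

1011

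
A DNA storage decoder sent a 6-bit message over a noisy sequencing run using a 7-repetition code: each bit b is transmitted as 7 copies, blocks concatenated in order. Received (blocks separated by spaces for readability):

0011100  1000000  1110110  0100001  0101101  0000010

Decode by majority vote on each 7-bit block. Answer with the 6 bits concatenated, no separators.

001010

Block 1 (0011100): 3 ones → 0
Block 2 (1000000): 1 one → 0
Block 3 (1110110): 5 ones → 1
Block 4 (0100001): 2 ones → 0
Block 5 (0101101): 4 ones → 1
Block 6 (0000010): 1 one → 0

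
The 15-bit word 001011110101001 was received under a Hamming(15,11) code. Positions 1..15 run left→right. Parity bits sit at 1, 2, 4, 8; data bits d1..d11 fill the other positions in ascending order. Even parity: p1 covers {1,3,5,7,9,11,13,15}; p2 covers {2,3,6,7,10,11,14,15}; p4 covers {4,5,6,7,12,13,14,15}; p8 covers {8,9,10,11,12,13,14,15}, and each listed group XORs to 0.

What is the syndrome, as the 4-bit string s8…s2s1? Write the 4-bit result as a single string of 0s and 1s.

0110

s1 (pos 1,3,5,7,9,11,13,15): 0⊕1⊕1⊕1⊕0⊕0⊕0⊕1 = 0
s2 (pos 2,3,6,7,10,11,14,15): 0⊕1⊕1⊕1⊕1⊕0⊕0⊕1 = 1
s4 (pos 4,5,6,7,12,13,14,15): 0⊕1⊕1⊕1⊕1⊕0⊕0⊕1 = 1
s8 (pos 8,9,10,11,12,13,14,15): 1⊕0⊕1⊕0⊕1⊕0⊕0⊕1 = 0
Syndrome s8…s1 = 0110 → error at position 6.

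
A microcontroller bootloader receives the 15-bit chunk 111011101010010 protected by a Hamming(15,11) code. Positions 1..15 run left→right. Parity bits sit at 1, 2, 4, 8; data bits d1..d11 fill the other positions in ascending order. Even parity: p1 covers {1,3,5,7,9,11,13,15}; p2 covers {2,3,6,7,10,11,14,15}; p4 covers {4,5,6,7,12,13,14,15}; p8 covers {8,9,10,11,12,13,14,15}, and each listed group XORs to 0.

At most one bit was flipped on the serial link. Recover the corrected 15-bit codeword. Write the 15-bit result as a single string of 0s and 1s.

s1 (pos 1,3,5,7,9,11,13,15): 1⊕1⊕1⊕1⊕1⊕1⊕0⊕0 = 0
s2 (pos 2,3,6,7,10,11,14,15): 1⊕1⊕1⊕1⊕0⊕1⊕1⊕0 = 0
s4 (pos 4,5,6,7,12,13,14,15): 0⊕1⊕1⊕1⊕0⊕0⊕1⊕0 = 0
s8 (pos 8,9,10,11,12,13,14,15): 0⊕1⊕0⊕1⊕0⊕0⊕1⊕0 = 1
Syndrome s8…s1 = 1000 → error at position 8.
Flip position 8: 111011101010010 → 111011111010010

111011111010010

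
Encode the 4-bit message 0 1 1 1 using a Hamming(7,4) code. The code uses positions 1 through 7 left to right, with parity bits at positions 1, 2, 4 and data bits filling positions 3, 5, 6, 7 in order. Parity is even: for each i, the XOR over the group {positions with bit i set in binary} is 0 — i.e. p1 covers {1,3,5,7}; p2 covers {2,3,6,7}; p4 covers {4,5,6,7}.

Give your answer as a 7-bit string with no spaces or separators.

Place data at non-parity positions: p1 p2 0 p4 1 1 1
p1 (pos 1,3,5,7): XOR of data positions = 0⊕1⊕1 = 0
p2 (pos 2,3,6,7): XOR of data positions = 0⊕1⊕1 = 0
p4 (pos 4,5,6,7): XOR of data positions = 1⊕1⊕1 = 1
Codeword: 0001111

0001111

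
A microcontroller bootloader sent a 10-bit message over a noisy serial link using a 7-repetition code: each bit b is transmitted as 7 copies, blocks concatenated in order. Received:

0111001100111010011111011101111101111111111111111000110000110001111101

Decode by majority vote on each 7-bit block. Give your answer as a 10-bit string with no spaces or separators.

1111111001

Block 1 (0111001): 4 ones → 1
Block 2 (1001110): 4 ones → 1
Block 3 (1001111): 5 ones → 1
Block 4 (1011101): 5 ones → 1
Block 5 (1111011): 6 ones → 1
Block 6 (1111111): 7 ones → 1
Block 7 (1111111): 7 ones → 1
Block 8 (0001100): 2 ones → 0
Block 9 (0011000): 2 ones → 0
Block 10 (1111101): 6 ones → 1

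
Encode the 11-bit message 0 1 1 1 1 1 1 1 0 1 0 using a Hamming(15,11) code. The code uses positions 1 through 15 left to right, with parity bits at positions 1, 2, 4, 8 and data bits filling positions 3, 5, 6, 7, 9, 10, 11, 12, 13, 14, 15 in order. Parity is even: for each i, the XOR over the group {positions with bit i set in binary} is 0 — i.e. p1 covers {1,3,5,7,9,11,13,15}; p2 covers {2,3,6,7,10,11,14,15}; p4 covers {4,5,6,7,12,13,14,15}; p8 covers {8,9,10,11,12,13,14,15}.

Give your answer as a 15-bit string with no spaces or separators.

010111111111010

Place data at non-parity positions: p1 p2 0 p4 1 1 1 p8 1 1 1 1 0 1 0
p1 (pos 1,3,5,7,9,11,13,15): XOR of data positions = 0⊕1⊕1⊕1⊕1⊕0⊕0 = 0
p2 (pos 2,3,6,7,10,11,14,15): XOR of data positions = 0⊕1⊕1⊕1⊕1⊕1⊕0 = 1
p4 (pos 4,5,6,7,12,13,14,15): XOR of data positions = 1⊕1⊕1⊕1⊕0⊕1⊕0 = 1
p8 (pos 8,9,10,11,12,13,14,15): XOR of data positions = 1⊕1⊕1⊕1⊕0⊕1⊕0 = 1
Codeword: 010111111111010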